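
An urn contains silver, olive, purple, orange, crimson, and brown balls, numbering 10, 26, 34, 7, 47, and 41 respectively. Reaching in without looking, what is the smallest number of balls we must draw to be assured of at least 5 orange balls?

To avoid orange balls as long as possible, exhaust the other 5 colors first.
The worst case draws every non-orange ball first: 10 + 26 + 34 + 47 + 41 = 158.
The next 5 draws are then forced to be orange, giving 158 + 5 = 163.

163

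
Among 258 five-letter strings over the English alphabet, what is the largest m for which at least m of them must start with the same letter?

10

There are 26 possible first letters, which serve as the pigeonholes.
If each of the 26 possible first letters held at most 9, the total would be at most 26 × 9 = 234 < 258, a contradiction.
So at least one holds ⌈258/26⌉ = 10.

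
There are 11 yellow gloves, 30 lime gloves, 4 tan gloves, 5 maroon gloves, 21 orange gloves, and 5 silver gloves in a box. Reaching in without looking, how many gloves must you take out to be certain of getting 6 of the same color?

30

In the worst case we take at most 5 of each color, but all 4 tan (fewer than 5), giving 5 + 5 + 4 + 5 + 5 + 5 = 29.
One more glove then forces some color to 6, so 29 + 1 = 30.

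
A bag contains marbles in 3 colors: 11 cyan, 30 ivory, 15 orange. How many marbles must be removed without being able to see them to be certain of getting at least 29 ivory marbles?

The worst case draws every non-ivory marble first: 11 + 15 = 26.
The next 29 draws are then forced to be ivory, giving 26 + 29 = 55.

55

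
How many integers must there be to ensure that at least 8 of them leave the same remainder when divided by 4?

There are 4 residue classes modulo 4 acting as pigeonholes.
With 4 × 7 = 28 integers we could place exactly 7 in each, with no class reaching 8.
One more forces some class to hold 8, so 28 + 1 = 29.

29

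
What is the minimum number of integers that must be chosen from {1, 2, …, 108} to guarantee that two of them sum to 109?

55

Partition {1, …, 108} into 54 pairs: {1,108}, {2,107}, …, {54,55}.
Choosing 54 integers — say the integers 1 through 54 — takes one from each pair and avoids the property.
Choosing 55 forces two into the same pair by pigeonhole, and those sum to 109. So 55.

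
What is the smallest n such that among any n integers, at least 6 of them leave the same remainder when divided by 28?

There are 28 residue classes modulo 28 acting as pigeonholes.
With 28 × 5 = 140 integers we could place exactly 5 in each, with no class reaching 6.
One more forces some class to hold 6, so 140 + 1 = 141.

141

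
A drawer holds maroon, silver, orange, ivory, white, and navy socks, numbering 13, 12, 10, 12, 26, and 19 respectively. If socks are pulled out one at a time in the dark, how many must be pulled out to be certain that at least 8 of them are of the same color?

43

Treat the 6 colors as pigeonholes.
The worst case takes 7 socks of each color without reaching 8 of any: 6 × 7 = 42.
The next sock must bring some color to 8, so 42 + 1 = 43.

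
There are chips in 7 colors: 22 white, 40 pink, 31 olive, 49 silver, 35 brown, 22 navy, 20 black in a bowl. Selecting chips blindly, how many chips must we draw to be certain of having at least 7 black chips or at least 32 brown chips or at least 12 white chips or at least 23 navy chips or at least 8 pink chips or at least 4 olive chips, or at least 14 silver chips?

94

The worst case stops just short of every target: 11 white, 7 pink, 3 olive, 13 silver, 31 brown, 22 navy, 6 black — 11 + 7 + 3 + 13 + 31 + 22 + 6 = 93 chips.
One more chip must push some color to its target, so 93 + 1 = 94.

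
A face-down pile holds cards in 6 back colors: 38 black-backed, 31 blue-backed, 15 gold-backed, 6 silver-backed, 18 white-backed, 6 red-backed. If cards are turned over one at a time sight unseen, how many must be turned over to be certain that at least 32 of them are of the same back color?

In the worst case we take at most 31 of each back color, but all 15 gold-backed, all 6 silver-backed, all 18 white-backed, and all 6 red-backed (fewer than 31), giving 31 + 31 + 15 + 6 + 18 + 6 = 107.
One more card then forces some back color to 32, so 107 + 1 = 108.

108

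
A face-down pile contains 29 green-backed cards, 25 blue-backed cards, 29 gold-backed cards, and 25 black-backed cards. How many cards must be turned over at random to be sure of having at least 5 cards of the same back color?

17

Treat the 4 back colors as pigeonholes.
The worst case takes 4 cards of each back color without reaching 5 of any: 4 × 4 = 16.
The next card must bring some back color to 5, so 16 + 1 = 17.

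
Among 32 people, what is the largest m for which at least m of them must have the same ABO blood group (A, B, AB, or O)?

8

There are 4 ABO blood groups, which serve as the pigeonholes.
If each of the 4 ABO blood groups held at most 7, the total would be at most 4 × 7 = 28 < 32, a contradiction.
So at least one holds ⌈32/4⌉ = 8.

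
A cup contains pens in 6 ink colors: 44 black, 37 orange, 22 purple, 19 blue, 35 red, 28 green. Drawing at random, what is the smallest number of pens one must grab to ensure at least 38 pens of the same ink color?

179

Treat the 6 ink colors as pigeonholes.
In the worst case we take at most 37 of each ink color, but all 22 purple, all 19 blue, all 35 red, and all 28 green (fewer than 37), giving 37 + 37 + 22 + 19 + 35 + 28 = 178.
One more pen then forces some ink color to 38, so 178 + 1 = 179.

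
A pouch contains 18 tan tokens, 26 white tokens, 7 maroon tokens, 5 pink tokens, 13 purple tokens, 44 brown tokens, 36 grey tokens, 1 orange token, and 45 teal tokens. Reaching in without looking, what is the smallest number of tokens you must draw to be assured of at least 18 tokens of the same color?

Treat the 9 colors as pigeonholes.
In the worst case we take at most 17 of each color, but all 7 maroon, all 5 pink, all 13 purple, and all 1 orange (fewer than 17), giving 17 + 17 + 7 + 5 + 13 + 17 + 17 + 1 + 17 = 111.
One more token then forces some color to 18, so 111 + 1 = 112.

112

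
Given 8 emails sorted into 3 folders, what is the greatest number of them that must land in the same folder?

3

The 8 emails fall into 3 folders.
If each of the 3 folders held at most 2, the total would be at most 3 × 2 = 6 < 8, a contradiction.
So at least one holds ⌈8/3⌉ = 3.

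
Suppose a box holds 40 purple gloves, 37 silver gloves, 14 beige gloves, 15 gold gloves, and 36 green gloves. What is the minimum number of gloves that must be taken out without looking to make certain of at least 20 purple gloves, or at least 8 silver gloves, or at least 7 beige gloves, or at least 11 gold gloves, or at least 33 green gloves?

The worst case stops just short of every target: 19 purple, 7 silver, 6 beige, 10 gold, 32 green — 19 + 7 + 6 + 10 + 32 = 74 gloves.
One more glove must push some color to its target, so 74 + 1 = 75.

75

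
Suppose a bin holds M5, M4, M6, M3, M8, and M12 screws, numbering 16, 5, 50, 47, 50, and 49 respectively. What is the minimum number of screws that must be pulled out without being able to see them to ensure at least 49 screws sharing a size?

213

In the worst case we take at most 48 of each size, but all 16 M5, all 5 M4, and all 47 M3 (fewer than 48), giving 16 + 5 + 48 + 47 + 48 + 48 = 212.
One more screw then forces some size to 49, so 212 + 1 = 213.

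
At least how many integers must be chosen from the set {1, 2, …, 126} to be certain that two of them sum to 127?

Partition {1, …, 126} into 63 pairs: {1,126}, {2,125}, …, {63,64}.
Choosing 63 integers — say the integers 1 through 63 — takes one from each pair and avoids the property.
Choosing 64 forces two into the same pair by pigeonhole, and those sum to 127. So 64.

64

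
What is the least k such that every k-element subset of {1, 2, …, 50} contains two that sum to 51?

Partition {1, …, 50} into 25 pairs: {1,50}, {2,49}, …, {25,26}.
Choosing 25 integers — say the integers 1 through 25 — takes one from each pair and avoids the property.
Choosing 26 forces two into the same pair by pigeonhole, and those sum to 51. So 26.

26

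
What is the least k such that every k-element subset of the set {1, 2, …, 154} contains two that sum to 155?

78

Partition {1, …, 154} into 77 pairs: {1,154}, {2,153}, …, {77,78}.
Choosing 77 integers — say the integers 1 through 77 — takes one from each pair and avoids the property.
Choosing 78 forces two into the same pair by pigeonhole, and those sum to 155. So 78.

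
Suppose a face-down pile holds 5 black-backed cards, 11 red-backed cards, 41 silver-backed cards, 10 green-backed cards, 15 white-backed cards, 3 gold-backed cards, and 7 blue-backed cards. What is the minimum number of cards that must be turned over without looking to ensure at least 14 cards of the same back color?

63

Treat the 7 back colors as pigeonholes.
In the worst case we take at most 13 of each back color, but all 5 black-backed, all 11 red-backed, all 10 green-backed, all 3 gold-backed, and all 7 blue-backed (fewer than 13), giving 5 + 11 + 13 + 10 + 13 + 3 + 7 = 62.
One more card then forces some back color to 14, so 62 + 1 = 63.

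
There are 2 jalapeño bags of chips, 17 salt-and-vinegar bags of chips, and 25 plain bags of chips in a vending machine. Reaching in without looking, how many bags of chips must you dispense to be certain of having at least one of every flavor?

The hardest flavor to obtain is jalapeño: we could draw every other bag of chips first — 44 − 2 = 42 bags of chips — without a single jalapeño one.
The next draw must be jalapeño, so 42 + 1 = 43.

43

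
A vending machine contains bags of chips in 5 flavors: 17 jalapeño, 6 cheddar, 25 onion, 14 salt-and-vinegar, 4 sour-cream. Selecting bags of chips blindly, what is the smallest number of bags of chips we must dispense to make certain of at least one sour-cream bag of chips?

63

The worst case draws every non-sour-cream bag of chips first: 17 + 6 + 25 + 14 = 62.
The next draw is then forced to be sour-cream, giving 62 + 1 = 63.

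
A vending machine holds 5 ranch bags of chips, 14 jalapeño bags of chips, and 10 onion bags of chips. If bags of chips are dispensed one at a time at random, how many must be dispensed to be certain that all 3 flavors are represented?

The hardest flavor to obtain is ranch: we could draw every other bag of chips first — 29 − 5 = 24 bags of chips — without a single ranch one.
The next draw must be ranch, so 24 + 1 = 25.

25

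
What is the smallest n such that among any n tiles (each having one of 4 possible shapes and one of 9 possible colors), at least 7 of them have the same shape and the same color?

217

There are 4 × 9 = 36 (shape, color) combinations acting as pigeonholes.
With 36 × 6 = 216 tiles we could place exactly 6 in each, with no (shape, color) pair reaching 7.
One more forces some (shape, color) pair to hold 7, so 216 + 1 = 217.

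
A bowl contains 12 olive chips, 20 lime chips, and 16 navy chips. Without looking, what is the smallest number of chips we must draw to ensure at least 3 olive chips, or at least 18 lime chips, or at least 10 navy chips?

29

Each of the 3 colors has its own threshold; avoid all of them simultaneously.
The worst case stops just short of every target: 2 olive, 17 lime, 9 navy — 2 + 17 + 9 = 28 chips.
One more chip must push some color to its target, so 28 + 1 = 29.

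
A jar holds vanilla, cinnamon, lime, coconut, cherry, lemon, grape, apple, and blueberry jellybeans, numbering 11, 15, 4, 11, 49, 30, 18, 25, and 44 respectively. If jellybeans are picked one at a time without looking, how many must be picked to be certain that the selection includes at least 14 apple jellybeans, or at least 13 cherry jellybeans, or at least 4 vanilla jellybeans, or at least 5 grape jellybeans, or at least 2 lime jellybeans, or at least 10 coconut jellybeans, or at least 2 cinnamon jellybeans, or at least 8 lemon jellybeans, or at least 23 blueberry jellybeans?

The worst case stops just short of every target: 3 vanilla, 1 cinnamon, 1 lime, 9 coconut, 12 cherry, 7 lemon, 4 grape, 13 apple, 22 blueberry — 3 + 1 + 1 + 9 + 12 + 7 + 4 + 13 + 22 = 72 jellybeans.
One more jellybean must push some flavor to its target, so 72 + 1 = 73.

73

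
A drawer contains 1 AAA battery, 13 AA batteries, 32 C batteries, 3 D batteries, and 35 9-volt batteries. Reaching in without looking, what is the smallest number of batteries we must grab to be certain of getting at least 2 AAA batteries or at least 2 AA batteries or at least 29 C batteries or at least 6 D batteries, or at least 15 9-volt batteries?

The worst case stops just short of every target: 1 AAA, 1 AA, 28 C, all 3 D, 14 9-volt — 1 + 1 + 28 + 3 + 14 = 47 batteries.
One more battery must push some type to its target, so 47 + 1 = 48.

48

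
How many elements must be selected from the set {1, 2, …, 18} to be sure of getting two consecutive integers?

Partition {1, …, 18} into 9 pairs: {1,2}, {3,4}, …, {17,18}.
Choosing 9 integers — say the 9 even numbers 2, 4, …, 18 — takes one from each pair and avoids the property.
Choosing 10 forces two into the same pair by pigeonhole, and those are consecutive. So 10.

10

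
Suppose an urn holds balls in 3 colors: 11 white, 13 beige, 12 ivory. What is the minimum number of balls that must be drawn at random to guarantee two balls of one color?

4

The worst case takes 1 ball of each color without reaching 2 of any: 3 × 1 = 3.
The next ball must bring some color to 2, so 3 + 1 = 4.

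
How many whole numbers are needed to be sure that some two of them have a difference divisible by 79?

Two integers differ by a multiple of 79 exactly when they share a remainder mod 79.
There are 79 residue classes mod 79, so 79 integers can all lie in distinct classes.
One more integer must repeat a residue, giving a difference divisible by 79. So n = 79 + 1 = 80.

80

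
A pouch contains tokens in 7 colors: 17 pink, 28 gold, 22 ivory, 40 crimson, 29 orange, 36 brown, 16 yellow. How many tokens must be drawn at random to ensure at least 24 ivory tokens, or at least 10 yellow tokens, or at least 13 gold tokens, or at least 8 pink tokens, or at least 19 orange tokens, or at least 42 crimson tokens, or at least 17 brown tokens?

125

The worst case stops just short of every target: 7 pink, 12 gold, all 22 ivory, all 40 crimson, 18 orange, 16 brown, 9 yellow — 7 + 12 + 22 + 40 + 18 + 16 + 9 = 124 tokens.
One more token must push some color to its target, so 124 + 1 = 125.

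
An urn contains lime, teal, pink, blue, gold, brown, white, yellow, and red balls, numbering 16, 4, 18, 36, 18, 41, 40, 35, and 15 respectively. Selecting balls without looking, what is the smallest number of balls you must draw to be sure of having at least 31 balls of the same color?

In the worst case we take at most 30 of each color, but all 16 lime, all 4 teal, all 18 pink, all 18 gold, and all 15 red (fewer than 30), giving 16 + 4 + 18 + 30 + 18 + 30 + 30 + 30 + 15 = 191.
One more ball then forces some color to 31, so 191 + 1 = 192.

192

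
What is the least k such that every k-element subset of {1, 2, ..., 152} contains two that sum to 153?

77

Partition {1, …, 152} into 76 pairs: {1,152}, {2,151}, …, {76,77}.
Choosing 76 integers — say the integers 1 through 76 — takes one from each pair and avoids the property.
Choosing 77 forces two into the same pair by pigeonhole, and those sum to 153. So 77.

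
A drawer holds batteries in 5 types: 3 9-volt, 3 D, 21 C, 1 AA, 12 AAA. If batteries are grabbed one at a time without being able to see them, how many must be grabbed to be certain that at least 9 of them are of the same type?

24

In the worst case we take at most 8 of each type, but all 3 9-volt, all 3 D, and all 1 AA (fewer than 8), giving 3 + 3 + 8 + 1 + 8 = 23.
One more battery then forces some type to 9, so 23 + 1 = 24.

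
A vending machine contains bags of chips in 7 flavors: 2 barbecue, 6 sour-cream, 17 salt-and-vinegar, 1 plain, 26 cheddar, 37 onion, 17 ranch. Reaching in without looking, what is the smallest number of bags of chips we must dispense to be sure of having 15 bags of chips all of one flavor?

66

In the worst case we take at most 14 of each flavor, but all 2 barbecue, all 6 sour-cream, and all 1 plain (fewer than 14), giving 2 + 6 + 14 + 1 + 14 + 14 + 14 = 65.
One more bag of chips then forces some flavor to 15, so 65 + 1 = 66.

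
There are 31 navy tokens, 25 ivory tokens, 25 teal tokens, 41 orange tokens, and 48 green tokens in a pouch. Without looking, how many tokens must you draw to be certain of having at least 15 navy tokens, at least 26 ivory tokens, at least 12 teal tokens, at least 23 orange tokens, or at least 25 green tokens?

97

The worst case stops just short of every target: 14 navy, 25 ivory, 11 teal, 22 orange, 24 green — 14 + 25 + 11 + 22 + 24 = 96 tokens.
One more token must push some color to its target, so 96 + 1 = 97.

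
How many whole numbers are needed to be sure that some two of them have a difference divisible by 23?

Two integers differ by a multiple of 23 exactly when they share a remainder mod 23.
There are 23 residue classes mod 23, so 23 integers can all lie in distinct classes.
One more integer must repeat a residue, giving a difference divisible by 23. So n = 23 + 1 = 24.

24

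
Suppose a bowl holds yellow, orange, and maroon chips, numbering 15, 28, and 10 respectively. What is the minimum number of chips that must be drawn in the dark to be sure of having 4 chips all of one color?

The worst case takes 3 chips of each color without reaching 4 of any: 3 × 3 = 9.
The next chip must bring some color to 4, so 9 + 1 = 10.

10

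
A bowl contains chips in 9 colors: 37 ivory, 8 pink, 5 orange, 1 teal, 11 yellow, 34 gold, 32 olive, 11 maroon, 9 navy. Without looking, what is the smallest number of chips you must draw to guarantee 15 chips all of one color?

88

In the worst case we take at most 14 of each color, but all 8 pink, all 5 orange, all 1 teal, all 11 yellow, all 11 maroon, and all 9 navy (fewer than 14), giving 14 + 8 + 5 + 1 + 11 + 14 + 14 + 11 + 9 = 87.
One more chip then forces some color to 15, so 87 + 1 = 88.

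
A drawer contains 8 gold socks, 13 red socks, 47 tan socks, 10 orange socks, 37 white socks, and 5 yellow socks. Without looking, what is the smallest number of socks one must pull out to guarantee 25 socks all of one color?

Treat the 6 colors as pigeonholes.
In the worst case we take at most 24 of each color, but all 8 gold, all 13 red, all 10 orange, and all 5 yellow (fewer than 24), giving 8 + 13 + 24 + 10 + 24 + 5 = 84.
One more sock then forces some color to 25, so 84 + 1 = 85.

85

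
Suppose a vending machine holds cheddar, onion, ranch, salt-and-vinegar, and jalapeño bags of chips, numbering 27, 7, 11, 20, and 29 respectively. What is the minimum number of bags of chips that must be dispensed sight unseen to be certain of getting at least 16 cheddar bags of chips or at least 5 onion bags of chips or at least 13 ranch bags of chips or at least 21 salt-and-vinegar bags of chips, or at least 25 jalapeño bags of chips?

75

The worst case stops just short of every target: 15 cheddar, 4 onion, all 11 ranch, 20 salt-and-vinegar, 24 jalapeño — 15 + 4 + 11 + 20 + 24 = 74 bags of chips.
One more bag of chips must push some flavor to its target, so 74 + 1 = 75.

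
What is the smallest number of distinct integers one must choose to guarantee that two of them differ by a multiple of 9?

Two integers differ by a multiple of 9 exactly when they share a remainder mod 9.
There are 9 residue classes mod 9, so 9 integers can all lie in distinct classes.
One more integer must repeat a residue, giving a difference divisible by 9. So n = 9 + 1 = 10.

10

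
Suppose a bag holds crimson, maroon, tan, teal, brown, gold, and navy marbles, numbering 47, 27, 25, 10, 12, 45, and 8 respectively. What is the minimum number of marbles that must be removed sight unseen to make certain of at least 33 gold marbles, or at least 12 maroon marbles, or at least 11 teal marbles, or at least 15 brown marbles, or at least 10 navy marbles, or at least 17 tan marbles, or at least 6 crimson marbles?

The worst case stops just short of every target: 5 crimson, 11 maroon, 16 tan, 10 teal, all 12 brown, 32 gold, all 8 navy — 5 + 11 + 16 + 10 + 12 + 32 + 8 = 94 marbles.
One more marble must push some color to its target, so 94 + 1 = 95.

95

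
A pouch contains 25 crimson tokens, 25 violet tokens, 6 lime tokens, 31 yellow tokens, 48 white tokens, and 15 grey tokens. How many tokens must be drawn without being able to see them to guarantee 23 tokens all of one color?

Treat the 6 colors as pigeonholes.
In the worst case we take at most 22 of each color, but all 6 lime and all 15 grey (fewer than 22), giving 22 + 22 + 6 + 22 + 22 + 15 = 109.
One more token then forces some color to 23, so 109 + 1 = 110.

110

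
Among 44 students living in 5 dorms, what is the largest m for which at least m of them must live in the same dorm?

9

If each of the 5 dorms held at most 8, the total would be at most 5 × 8 = 40 < 44, a contradiction.
So at least one holds ⌈44/5⌉ = 9.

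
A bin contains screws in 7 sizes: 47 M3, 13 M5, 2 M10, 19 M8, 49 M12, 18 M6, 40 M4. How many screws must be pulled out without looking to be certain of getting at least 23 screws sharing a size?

In the worst case we take at most 22 of each size, but all 13 M5, all 2 M10, all 19 M8, and all 18 M6 (fewer than 22), giving 22 + 13 + 2 + 19 + 22 + 18 + 22 = 118.
One more screw then forces some size to 23, so 118 + 1 = 119.

119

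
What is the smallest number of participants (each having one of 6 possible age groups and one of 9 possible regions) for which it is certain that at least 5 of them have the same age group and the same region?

217

There are 6 × 9 = 54 (age group, region) combinations acting as pigeonholes.
With 54 × 4 = 216 participants we could place exactly 4 in each, with no (age group, region) pair reaching 5.
One more forces some (age group, region) pair to hold 5, so 216 + 1 = 217.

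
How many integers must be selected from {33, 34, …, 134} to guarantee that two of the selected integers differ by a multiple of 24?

25

Group the integers by remainder mod 24; there are 24 residue classes, each nonempty in this range.
Choosing one from each class (24 integers) avoids any shared remainder.
One more choice must repeat a class, so two differ by a multiple of 24. Hence 24 + 1 = 25.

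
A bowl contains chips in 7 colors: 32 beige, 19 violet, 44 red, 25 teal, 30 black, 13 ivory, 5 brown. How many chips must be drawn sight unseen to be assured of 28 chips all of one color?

Treat the 7 colors as pigeonholes.
In the worst case we take at most 27 of each color, but all 19 violet, all 25 teal, all 13 ivory, and all 5 brown (fewer than 27), giving 27 + 19 + 27 + 25 + 27 + 13 + 5 = 143.
One more chip then forces some color to 28, so 143 + 1 = 144.

144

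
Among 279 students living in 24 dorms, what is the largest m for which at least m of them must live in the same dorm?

12

The 279 students fall into 24 dorms.
If each of the 24 dorms held at most 11, the total would be at most 24 × 11 = 264 < 279, a contradiction.
So at least one holds ⌈279/24⌉ = 12.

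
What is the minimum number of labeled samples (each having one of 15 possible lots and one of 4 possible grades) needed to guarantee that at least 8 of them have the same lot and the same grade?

There are 15 × 4 = 60 (lot, grade) combinations acting as pigeonholes.
With 60 × 7 = 420 labeled samples we could place exactly 7 in each, with no (lot, grade) pair reaching 8.
One more forces some (lot, grade) pair to hold 8, so 420 + 1 = 421.

421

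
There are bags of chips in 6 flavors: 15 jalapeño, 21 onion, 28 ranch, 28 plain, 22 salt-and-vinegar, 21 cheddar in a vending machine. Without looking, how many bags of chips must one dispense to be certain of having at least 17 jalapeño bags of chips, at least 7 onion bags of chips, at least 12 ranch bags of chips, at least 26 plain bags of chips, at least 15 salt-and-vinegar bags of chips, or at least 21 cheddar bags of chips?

Each of the 6 flavors has its own threshold; avoid all of them simultaneously.
The worst case stops just short of every target: all 15 jalapeño, 6 onion, 11 ranch, 25 plain, 14 salt-and-vinegar, 20 cheddar — 15 + 6 + 11 + 25 + 14 + 20 = 91 bags of chips.
One more bag of chips must push some flavor to its target, so 91 + 1 = 92.

92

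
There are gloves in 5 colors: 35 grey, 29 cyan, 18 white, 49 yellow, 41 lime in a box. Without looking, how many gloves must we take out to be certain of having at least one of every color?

155

The hardest color to obtain is white: we could draw every other glove first — 172 − 18 = 154 gloves — without a single white one.
The next draw must be white, so 154 + 1 = 155.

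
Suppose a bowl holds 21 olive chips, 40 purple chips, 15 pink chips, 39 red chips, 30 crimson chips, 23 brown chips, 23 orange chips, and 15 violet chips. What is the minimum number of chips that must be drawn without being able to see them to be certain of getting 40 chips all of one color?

Treat the 8 colors as pigeonholes.
In the worst case we take at most 39 of each color, but all 21 olive, all 15 pink, all 30 crimson, all 23 brown, all 23 orange, and all 15 violet (fewer than 39), giving 21 + 39 + 15 + 39 + 30 + 23 + 23 + 15 = 205.
One more chip then forces some color to 40, so 205 + 1 = 206.

206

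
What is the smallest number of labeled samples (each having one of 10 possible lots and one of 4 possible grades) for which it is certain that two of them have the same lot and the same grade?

There are 10 × 4 = 40 (lot, grade) combinations acting as pigeonholes.
With 40 labeled samples we could place one in each, avoiding any repeat.
One more forces some (lot, grade) pair to hold 2, so 40 + 1 = 41.

41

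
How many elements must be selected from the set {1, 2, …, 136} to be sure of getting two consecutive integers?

69

Partition {1, …, 136} into 68 pairs: {1,2}, {3,4}, …, {135,136}.
Choosing 68 integers — say the 68 even numbers 2, 4, …, 136 — takes one from each pair and avoids the property.
Choosing 69 forces two into the same pair by pigeonhole, and those are consecutive. So 69.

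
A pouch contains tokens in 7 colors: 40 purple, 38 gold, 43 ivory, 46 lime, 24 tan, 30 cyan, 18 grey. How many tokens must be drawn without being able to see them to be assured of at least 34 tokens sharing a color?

205

Treat the 7 colors as pigeonholes.
In the worst case we take at most 33 of each color, but all 24 tan, all 30 cyan, and all 18 grey (fewer than 33), giving 33 + 33 + 33 + 33 + 24 + 30 + 18 = 204.
One more token then forces some color to 34, so 204 + 1 = 205.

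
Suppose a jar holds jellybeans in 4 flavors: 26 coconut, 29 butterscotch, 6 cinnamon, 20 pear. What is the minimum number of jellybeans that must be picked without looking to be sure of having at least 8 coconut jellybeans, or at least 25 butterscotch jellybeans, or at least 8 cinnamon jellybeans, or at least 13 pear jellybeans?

50

The worst case stops just short of every target: 7 coconut, 24 butterscotch, all 6 cinnamon, 12 pear — 7 + 24 + 6 + 12 = 49 jellybeans.
One more jellybean must push some flavor to its target, so 49 + 1 = 50.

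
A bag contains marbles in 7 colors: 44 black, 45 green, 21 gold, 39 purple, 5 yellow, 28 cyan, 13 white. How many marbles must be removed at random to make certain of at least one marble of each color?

The hardest color to obtain is yellow: we could draw every other marble first — 195 − 5 = 190 marbles — without a single yellow one.
The next draw must be yellow, so 190 + 1 = 191.

191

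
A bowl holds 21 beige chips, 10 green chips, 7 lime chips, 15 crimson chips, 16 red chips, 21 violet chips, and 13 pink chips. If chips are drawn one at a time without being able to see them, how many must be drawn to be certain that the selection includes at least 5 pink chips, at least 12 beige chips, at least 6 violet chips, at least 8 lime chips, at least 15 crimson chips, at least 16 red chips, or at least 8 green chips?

The worst case stops just short of every target: 11 beige, 7 green, 7 lime, 14 crimson, 15 red, 5 violet, 4 pink — 11 + 7 + 7 + 14 + 15 + 5 + 4 = 63 chips.
One more chip must push some color to its target, so 63 + 1 = 64.

64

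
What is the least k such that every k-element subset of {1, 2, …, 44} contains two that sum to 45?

Partition {1, …, 44} into 22 pairs: {1,44}, {2,43}, …, {22,23}.
Choosing 22 integers — say the integers 1 through 22 — takes one from each pair and avoids the property.
Choosing 23 forces two into the same pair by pigeonhole, and those sum to 45. So 23.

23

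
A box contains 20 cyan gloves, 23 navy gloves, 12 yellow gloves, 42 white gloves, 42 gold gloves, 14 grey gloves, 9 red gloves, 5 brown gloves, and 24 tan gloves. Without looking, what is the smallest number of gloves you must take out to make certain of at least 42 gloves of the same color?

In the worst case we take at most 41 of each color, but all 20 cyan, all 23 navy, all 12 yellow, all 14 grey, all 9 red, all 5 brown, and all 24 tan (fewer than 41), giving 20 + 23 + 12 + 41 + 41 + 14 + 9 + 5 + 24 = 189.
One more glove then forces some color to 42, so 189 + 1 = 190.

190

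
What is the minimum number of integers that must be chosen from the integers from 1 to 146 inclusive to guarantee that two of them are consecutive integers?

74

Partition {1, …, 146} into 73 pairs: {1,2}, {3,4}, …, {145,146}.
Choosing 73 integers — say the 73 even numbers 2, 4, …, 146 — takes one from each pair and avoids the property.
Choosing 74 forces two into the same pair by pigeonhole, and those are consecutive. So 74.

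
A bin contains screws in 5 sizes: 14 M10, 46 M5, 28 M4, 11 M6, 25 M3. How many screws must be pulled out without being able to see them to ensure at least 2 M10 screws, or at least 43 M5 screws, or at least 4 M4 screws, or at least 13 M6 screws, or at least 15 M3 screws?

Each of the 5 sizes has its own threshold; avoid all of them simultaneously.
The worst case stops just short of every target: 1 M10, 42 M5, 3 M4, all 11 M6, 14 M3 — 1 + 42 + 3 + 11 + 14 = 71 screws.
One more screw must push some size to its target, so 71 + 1 = 72.

72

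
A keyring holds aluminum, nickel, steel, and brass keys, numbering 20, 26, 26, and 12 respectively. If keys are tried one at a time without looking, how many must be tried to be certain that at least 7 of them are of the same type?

Treat the 4 types as pigeonholes.
The worst case takes 6 keys of each type without reaching 7 of any: 4 × 6 = 24.
The next key must bring some type to 7, so 24 + 1 = 25.

25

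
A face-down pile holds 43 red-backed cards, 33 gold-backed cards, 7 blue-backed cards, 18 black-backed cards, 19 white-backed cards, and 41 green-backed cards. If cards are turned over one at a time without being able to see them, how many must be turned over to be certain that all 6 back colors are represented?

155

The hardest back color to obtain is blue-backed: we could draw every other card first — 161 − 7 = 154 cards — without a single blue-backed one.
The next draw must be blue-backed, so 154 + 1 = 155.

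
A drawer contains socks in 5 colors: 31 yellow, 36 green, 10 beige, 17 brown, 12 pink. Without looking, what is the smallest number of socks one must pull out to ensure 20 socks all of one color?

78

In the worst case we take at most 19 of each color, but all 10 beige, all 17 brown, and all 12 pink (fewer than 19), giving 19 + 19 + 10 + 17 + 12 = 77.
One more sock then forces some color to 20, so 77 + 1 = 78.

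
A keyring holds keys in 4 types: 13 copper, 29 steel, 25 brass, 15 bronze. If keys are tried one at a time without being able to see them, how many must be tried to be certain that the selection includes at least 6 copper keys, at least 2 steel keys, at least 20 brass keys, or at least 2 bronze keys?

27

The worst case stops just short of every target: 5 copper, 1 steel, 19 brass, 1 bronze — 5 + 1 + 19 + 1 = 26 keys.
One more key must push some type to its target, so 26 + 1 = 27.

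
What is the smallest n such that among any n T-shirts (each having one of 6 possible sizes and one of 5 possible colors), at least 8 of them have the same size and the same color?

There are 6 × 5 = 30 (size, color) combinations acting as pigeonholes.
With 30 × 7 = 210 T-shirts we could place exactly 7 in each, with no (size, color) pair reaching 8.
One more forces some (size, color) pair to hold 8, so 210 + 1 = 211.

211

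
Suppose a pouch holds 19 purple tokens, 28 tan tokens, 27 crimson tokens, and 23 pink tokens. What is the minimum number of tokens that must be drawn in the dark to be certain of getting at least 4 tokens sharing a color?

The worst case takes 3 tokens of each color without reaching 4 of any: 4 × 3 = 12.
The next token must bring some color to 4, so 12 + 1 = 13.

13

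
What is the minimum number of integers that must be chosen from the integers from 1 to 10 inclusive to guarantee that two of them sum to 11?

6

Partition {1, …, 10} into 5 pairs: {1,10}, {2,9}, …, {5,6}.
Choosing 5 integers — say the integers 1 through 5 — takes one from each pair and avoids the property.
Choosing 6 forces two into the same pair by pigeonhole, and those sum to 11. So 6.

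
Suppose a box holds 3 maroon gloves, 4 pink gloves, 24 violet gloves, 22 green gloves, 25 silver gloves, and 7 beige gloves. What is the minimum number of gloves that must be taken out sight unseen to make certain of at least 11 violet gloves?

72

The worst case draws every non-violet glove first: 3 + 4 + 22 + 25 + 7 = 61.
The next 11 draws are then forced to be violet, giving 61 + 11 = 72.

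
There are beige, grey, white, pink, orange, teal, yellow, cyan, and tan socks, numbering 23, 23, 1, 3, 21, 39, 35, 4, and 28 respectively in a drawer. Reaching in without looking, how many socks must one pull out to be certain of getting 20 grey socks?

To avoid grey socks as long as possible, exhaust the other 8 colors first.
The worst case draws every non-grey sock first: 23 + 1 + 3 + 21 + 39 + 35 + 4 + 28 = 154.
The next 20 draws are then forced to be grey, giving 154 + 20 = 174.

174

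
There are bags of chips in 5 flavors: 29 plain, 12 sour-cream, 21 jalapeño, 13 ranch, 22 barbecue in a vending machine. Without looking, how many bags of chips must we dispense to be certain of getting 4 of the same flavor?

16

The worst case takes 3 bags of chips of each flavor without reaching 4 of any: 5 × 3 = 15.
The next bag of chips must bring some flavor to 4, so 15 + 1 = 16.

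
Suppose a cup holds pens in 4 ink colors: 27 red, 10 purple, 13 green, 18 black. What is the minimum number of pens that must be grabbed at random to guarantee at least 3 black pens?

The worst case draws every non-black pen first: 27 + 10 + 13 = 50.
The next 3 draws are then forced to be black, giving 50 + 3 = 53.

53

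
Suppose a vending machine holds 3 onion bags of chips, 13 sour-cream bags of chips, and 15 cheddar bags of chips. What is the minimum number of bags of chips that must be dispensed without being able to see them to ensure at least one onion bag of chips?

29

The worst case draws every non-onion bag of chips first: 13 + 15 = 28.
The next draw is then forced to be onion, giving 28 + 1 = 29.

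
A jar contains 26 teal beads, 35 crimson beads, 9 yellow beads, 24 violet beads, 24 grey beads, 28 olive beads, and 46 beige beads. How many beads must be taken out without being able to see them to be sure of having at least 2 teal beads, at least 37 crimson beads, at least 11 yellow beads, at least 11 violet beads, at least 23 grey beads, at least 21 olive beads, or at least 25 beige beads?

The worst case stops just short of every target: 1 teal, all 35 crimson, all 9 yellow, 10 violet, 22 grey, 20 olive, 24 beige — 1 + 35 + 9 + 10 + 22 + 20 + 24 = 121 beads.
One more bead must push some color to its target, so 121 + 1 = 122.

122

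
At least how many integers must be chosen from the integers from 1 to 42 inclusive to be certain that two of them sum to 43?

Partition {1, …, 42} into 21 pairs: {1,42}, {2,41}, …, {21,22}.
Choosing 21 integers — say the integers 1 through 21 — takes one from each pair and avoids the property.
Choosing 22 forces two into the same pair by pigeonhole, and those sum to 43. So 22.

22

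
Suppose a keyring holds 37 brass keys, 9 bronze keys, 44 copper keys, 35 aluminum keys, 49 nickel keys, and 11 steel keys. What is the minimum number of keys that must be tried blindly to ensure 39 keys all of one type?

169

In the worst case we take at most 38 of each type, but all 37 brass, all 9 bronze, all 35 aluminum, and all 11 steel (fewer than 38), giving 37 + 9 + 38 + 35 + 38 + 11 = 168.
One more key then forces some type to 39, so 168 + 1 = 169.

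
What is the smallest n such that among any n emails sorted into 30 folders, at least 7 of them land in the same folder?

There are 30 folders acting as pigeonholes.
With 30 × 6 = 180 emails we could place exactly 6 in each, with no class reaching 7.
One more forces some class to hold 7, so 180 + 1 = 181.

181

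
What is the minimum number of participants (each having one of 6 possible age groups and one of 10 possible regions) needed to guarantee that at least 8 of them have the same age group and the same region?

There are 6 × 10 = 60 (age group, region) combinations acting as pigeonholes.
With 60 × 7 = 420 participants we could place exactly 7 in each, with no (age group, region) pair reaching 8.
One more forces some (age group, region) pair to hold 8, so 420 + 1 = 421.

421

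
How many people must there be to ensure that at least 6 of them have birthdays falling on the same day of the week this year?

36

There are 7 days of the week acting as pigeonholes.
With 7 × 5 = 35 people we could place exactly 5 in each, with no class reaching 6.
One more forces some class to hold 6, so 35 + 1 = 36.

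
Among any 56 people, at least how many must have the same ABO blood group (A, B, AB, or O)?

There are 4 ABO blood groups, which serve as the pigeonholes.
If each of the 4 ABO blood groups held at most 13, the total would be at most 4 × 13 = 52 < 56, a contradiction.
So at least one holds ⌈56/4⌉ = 14.

14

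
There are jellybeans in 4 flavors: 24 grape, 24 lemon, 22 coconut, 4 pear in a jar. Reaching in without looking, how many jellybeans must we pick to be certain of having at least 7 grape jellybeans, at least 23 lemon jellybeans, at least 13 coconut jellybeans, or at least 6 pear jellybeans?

45

The worst case stops just short of every target: 6 grape, 22 lemon, 12 coconut, all 4 pear — 6 + 22 + 12 + 4 = 44 jellybeans.
One more jellybean must push some flavor to its target, so 44 + 1 = 45.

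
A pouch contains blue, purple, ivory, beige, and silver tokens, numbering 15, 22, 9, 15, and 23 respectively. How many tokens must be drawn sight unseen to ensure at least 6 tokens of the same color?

26

The worst case takes 5 tokens of each color without reaching 6 of any: 5 × 5 = 25.
The next token must bring some color to 6, so 25 + 1 = 26.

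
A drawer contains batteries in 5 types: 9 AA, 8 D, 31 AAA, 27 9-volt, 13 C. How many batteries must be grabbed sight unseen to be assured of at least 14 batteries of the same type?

In the worst case we take at most 13 of each type, but all 9 AA and all 8 D (fewer than 13), giving 9 + 8 + 13 + 13 + 13 = 56.
One more battery then forces some type to 14, so 56 + 1 = 57.

57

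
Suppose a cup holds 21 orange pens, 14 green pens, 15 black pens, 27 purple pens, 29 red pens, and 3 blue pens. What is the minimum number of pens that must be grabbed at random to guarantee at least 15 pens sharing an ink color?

74

Treat the 6 ink colors as pigeonholes.
In the worst case we take at most 14 of each ink color, but all 3 blue (fewer than 14), giving 14 + 14 + 14 + 14 + 14 + 3 = 73.
One more pen then forces some ink color to 15, so 73 + 1 = 74.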